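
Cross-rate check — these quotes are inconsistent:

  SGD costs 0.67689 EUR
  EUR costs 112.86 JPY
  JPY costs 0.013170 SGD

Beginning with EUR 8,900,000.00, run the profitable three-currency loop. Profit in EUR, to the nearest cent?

Profitable loop is EUR → JPY → SGD → EUR:
EUR 8,900,000.00 × 112.86 = JPY 1,004,454,000
JPY 1,004,454,000 × 0.013170 = SGD 13,228,659.18
SGD 13,228,659.18 × 0.67689 = EUR 8,954,347.11
Profit = EUR 8,954,347.11 − EUR 8,900,000.00

Profit: EUR 54,347.11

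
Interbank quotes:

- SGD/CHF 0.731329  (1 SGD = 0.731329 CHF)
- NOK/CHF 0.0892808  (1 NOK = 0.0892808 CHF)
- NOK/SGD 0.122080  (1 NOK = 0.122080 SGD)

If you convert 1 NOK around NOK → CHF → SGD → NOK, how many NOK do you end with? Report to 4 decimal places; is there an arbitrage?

1.0000 (no arbitrage)

Around NOK → CHF → SGD → NOK: 1 × 0.0892808 ÷ 0.731329 ÷ 0.122080 = 1.000002
Product ≈ 1 (deviation 0.000%, within rounding noise).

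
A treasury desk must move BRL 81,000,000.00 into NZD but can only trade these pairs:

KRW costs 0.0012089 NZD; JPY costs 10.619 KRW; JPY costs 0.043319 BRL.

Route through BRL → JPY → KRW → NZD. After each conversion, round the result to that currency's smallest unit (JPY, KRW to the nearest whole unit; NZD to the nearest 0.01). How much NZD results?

NZD 24,003,832.90

BRL 81,000,000.00 ÷ 0.043319 = JPY 1,869,849,258
JPY 1,869,849,258 × 10.619 = KRW 19,855,929,271
KRW 19,855,929,271 × 0.0012089 = NZD 24,003,832.90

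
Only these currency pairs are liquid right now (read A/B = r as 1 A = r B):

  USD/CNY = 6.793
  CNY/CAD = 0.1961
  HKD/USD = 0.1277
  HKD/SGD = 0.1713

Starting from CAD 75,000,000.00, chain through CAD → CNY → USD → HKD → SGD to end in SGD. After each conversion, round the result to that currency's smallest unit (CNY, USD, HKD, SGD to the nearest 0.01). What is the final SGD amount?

CAD 75,000,000.00 ÷ 0.1961 = CNY 382,457,929.63
CNY 382,457,929.63 ÷ 6.793 = USD 56,301,770.89
USD 56,301,770.89 ÷ 0.1277 = HKD 440,890,923.18
HKD 440,890,923.18 × 0.1713 = SGD 75,524,615.14

SGD 75,524,615.14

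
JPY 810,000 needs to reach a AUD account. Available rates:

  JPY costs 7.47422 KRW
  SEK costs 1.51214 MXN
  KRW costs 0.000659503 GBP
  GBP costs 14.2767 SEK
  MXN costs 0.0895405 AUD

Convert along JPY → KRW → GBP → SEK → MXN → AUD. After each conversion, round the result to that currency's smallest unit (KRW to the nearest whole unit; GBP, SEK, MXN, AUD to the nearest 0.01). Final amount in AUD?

JPY 810,000 × 7.47422 = KRW 6,054,118
KRW 6,054,118 × 0.000659503 = GBP 3,992.71
GBP 3,992.71 × 14.2767 = SEK 57,002.72
SEK 57,002.72 × 1.51214 = MXN 86,196.09
MXN 86,196.09 × 0.0895405 = AUD 7,718.04

AUD 7,718.04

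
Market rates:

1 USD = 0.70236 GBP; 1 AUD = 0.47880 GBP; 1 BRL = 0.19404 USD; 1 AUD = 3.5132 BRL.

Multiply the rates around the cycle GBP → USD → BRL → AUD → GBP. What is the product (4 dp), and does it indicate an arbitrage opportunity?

1.0000 (no arbitrage)

Around GBP → USD → BRL → AUD → GBP: 1 ÷ 0.70236 ÷ 0.19404 ÷ 3.5132 × 0.47880 = 1.000001
Product ≈ 1 (deviation 0.000%, within rounding noise).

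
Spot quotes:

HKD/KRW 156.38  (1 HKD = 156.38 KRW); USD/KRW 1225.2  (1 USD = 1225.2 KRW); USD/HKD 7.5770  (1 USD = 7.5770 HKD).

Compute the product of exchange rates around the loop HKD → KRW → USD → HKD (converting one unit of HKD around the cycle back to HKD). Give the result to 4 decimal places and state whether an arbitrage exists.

Around HKD → KRW → USD → HKD: 1 × 156.38 ÷ 1225.2 × 7.5770 = 0.967100
Product < 1; profitable direction is HKD → USD → KRW → HKD.

0.9671 (arbitrage exists)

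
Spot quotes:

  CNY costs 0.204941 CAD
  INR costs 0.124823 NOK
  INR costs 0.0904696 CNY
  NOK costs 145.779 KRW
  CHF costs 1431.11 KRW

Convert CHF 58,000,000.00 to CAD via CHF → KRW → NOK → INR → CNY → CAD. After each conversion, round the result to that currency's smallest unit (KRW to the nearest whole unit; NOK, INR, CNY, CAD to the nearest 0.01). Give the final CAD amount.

CAD 84,575,183.38

CHF 58,000,000.00 × 1431.11 = KRW 83,004,380,000
KRW 83,004,380,000 ÷ 145.779 = NOK 569,385,028.02
NOK 569,385,028.02 ÷ 0.124823 = INR 4,561,539,363.90
INR 4,561,539,363.90 × 0.0904696 = CNY 412,680,641.64
CNY 412,680,641.64 × 0.204941 = CAD 84,575,183.38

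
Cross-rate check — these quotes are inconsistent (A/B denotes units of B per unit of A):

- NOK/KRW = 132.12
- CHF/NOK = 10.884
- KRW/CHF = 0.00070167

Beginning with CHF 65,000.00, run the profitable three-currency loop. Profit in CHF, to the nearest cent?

Profit: CHF 584.82

Profitable loop is CHF → NOK → KRW → CHF:
CHF 65,000.00 × 10.884 = NOK 707,460.00
NOK 707,460.00 × 132.12 = KRW 93,469,615
KRW 93,469,615 × 0.00070167 = CHF 65,584.82
Profit = CHF 65,584.82 − CHF 65,000.00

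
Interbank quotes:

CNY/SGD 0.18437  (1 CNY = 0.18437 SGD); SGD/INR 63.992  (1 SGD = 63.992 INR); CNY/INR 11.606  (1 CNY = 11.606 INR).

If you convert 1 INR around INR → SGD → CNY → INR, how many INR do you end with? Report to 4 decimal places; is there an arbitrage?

Around INR → SGD → CNY → INR: 1 ÷ 63.992 ÷ 0.18437 × 11.606 = 0.983709
Product < 1; profitable direction is INR → CNY → SGD → INR.

0.9837 (arbitrage exists)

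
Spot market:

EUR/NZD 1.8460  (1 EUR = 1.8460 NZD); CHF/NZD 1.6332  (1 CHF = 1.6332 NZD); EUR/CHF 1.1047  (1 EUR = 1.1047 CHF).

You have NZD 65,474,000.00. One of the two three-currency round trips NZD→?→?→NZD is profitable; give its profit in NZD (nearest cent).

Profit: NZD 1,517,059.35

Profitable loop is NZD → CHF → EUR → NZD:
NZD 65,474,000.00 ÷ 1.6332 = CHF 40,089,395.05
CHF 40,089,395.05 ÷ 1.1047 = EUR 36,289,847.97
EUR 36,289,847.97 × 1.8460 = NZD 66,991,059.35
Profit = NZD 66,991,059.35 − NZD 65,474,000.00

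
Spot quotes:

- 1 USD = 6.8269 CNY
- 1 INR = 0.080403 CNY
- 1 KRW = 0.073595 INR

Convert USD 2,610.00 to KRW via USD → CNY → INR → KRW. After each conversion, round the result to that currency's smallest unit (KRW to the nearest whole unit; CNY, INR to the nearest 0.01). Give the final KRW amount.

KRW 3,011,227

USD 2,610.00 × 6.8269 = CNY 17,818.21
CNY 17,818.21 ÷ 0.080403 = INR 221,611.26
INR 221,611.26 ÷ 0.073595 = KRW 3,011,227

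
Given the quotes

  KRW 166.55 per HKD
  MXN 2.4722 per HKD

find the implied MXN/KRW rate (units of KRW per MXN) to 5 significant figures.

MXN/KRW = 67.369

1 MXN ÷ 2.4722 = 0.404498 HKD
0.404498 HKD × 166.55 = 67.3691 KRW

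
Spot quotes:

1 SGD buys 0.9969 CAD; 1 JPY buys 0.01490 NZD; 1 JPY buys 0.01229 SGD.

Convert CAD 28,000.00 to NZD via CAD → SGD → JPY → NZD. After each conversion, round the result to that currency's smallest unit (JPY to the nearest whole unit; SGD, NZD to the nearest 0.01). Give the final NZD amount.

NZD 34,051.86

CAD 28,000.00 ÷ 0.9969 = SGD 28,087.07
SGD 28,087.07 ÷ 0.01229 = JPY 2,285,360
JPY 2,285,360 × 0.01490 = NZD 34,051.86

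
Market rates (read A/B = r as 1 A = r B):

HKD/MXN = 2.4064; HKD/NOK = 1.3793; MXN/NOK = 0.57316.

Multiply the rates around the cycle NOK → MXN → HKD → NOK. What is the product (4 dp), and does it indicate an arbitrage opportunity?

1.0000 (no arbitrage)

Around NOK → MXN → HKD → NOK: 1 ÷ 0.57316 ÷ 2.4064 × 1.3793 = 1.000035
Product ≈ 1 (deviation 0.003%, within rounding noise).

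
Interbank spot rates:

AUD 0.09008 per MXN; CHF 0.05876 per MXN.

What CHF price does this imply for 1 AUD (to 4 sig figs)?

1 AUD ÷ 0.09008 = 11.1012 MXN
11.1012 MXN × 0.05876 = 0.652309 CHF

AUD/CHF = 0.6523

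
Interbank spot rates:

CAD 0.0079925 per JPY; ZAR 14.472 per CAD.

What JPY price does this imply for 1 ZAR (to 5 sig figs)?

1 ZAR ÷ 14.472 = 0.0690989 CAD
0.0690989 CAD ÷ 0.0079925 = 8.64547 JPY

ZAR/JPY = 8.6455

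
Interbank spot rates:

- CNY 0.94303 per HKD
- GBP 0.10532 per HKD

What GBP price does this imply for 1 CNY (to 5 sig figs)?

1 CNY ÷ 0.94303 = 1.06041 HKD
1.06041 HKD × 0.10532 = 0.111683 GBP

CNY/GBP = 0.11168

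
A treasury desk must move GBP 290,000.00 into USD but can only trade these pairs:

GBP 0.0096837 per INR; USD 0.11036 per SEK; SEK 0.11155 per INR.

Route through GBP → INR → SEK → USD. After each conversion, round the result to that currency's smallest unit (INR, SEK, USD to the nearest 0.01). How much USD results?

GBP 290,000.00 ÷ 0.0096837 = INR 29,947,230.91
INR 29,947,230.91 × 0.11155 = SEK 3,340,613.61
SEK 3,340,613.61 × 0.11036 = USD 368,670.12

USD 368,670.12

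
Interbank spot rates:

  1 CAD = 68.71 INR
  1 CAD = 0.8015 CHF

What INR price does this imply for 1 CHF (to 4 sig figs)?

1 CHF ÷ 0.8015 = 1.24766 CAD
1.24766 CAD × 68.71 = 85.7268 INR

CHF/INR = 85.73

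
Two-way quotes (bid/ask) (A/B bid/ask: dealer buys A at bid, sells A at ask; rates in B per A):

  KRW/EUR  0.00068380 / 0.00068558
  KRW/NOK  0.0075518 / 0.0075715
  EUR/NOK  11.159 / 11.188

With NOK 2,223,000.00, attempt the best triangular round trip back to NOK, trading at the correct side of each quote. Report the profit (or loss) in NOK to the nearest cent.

Net profit: NOK 17,329.56

Best loop NOK → KRW → EUR → NOK:
NOK 2,223,000.00 ÷ 0.0075715 (buy KRW at ask) = KRW 293,601,004
KRW 293,601,004 × 0.00068380 (sell KRW at bid) = EUR 200,764.37
EUR 200,764.37 × 11.159 (sell EUR at bid) = NOK 2,240,329.56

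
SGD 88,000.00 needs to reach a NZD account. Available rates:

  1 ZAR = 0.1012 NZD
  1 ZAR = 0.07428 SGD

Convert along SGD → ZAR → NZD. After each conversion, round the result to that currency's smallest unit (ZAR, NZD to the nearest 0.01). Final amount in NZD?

NZD 119,892.30

SGD 88,000.00 ÷ 0.07428 = ZAR 1,184,706.52
ZAR 1,184,706.52 × 0.1012 = NZD 119,892.30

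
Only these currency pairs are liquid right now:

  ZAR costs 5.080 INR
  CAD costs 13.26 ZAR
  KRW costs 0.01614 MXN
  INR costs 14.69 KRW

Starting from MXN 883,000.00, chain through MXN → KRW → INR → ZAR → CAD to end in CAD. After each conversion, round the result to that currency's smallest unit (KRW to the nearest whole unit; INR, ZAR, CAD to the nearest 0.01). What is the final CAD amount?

MXN 883,000.00 ÷ 0.01614 = KRW 54,708,798
KRW 54,708,798 ÷ 14.69 = INR 3,724,220.42
INR 3,724,220.42 ÷ 5.080 = ZAR 733,114.26
ZAR 733,114.26 ÷ 13.26 = CAD 55,287.65

CAD 55,287.65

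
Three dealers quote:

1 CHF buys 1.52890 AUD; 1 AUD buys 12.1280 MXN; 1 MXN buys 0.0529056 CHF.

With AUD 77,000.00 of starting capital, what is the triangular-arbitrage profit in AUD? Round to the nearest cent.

Profitable loop is AUD → CHF → MXN → AUD:
AUD 77,000.00 ÷ 1.52890 = CHF 50,363.01
CHF 50,363.01 ÷ 0.0529056 = MXN 951,940.93
MXN 951,940.93 ÷ 12.1280 = AUD 78,491.17
Profit = AUD 78,491.17 − AUD 77,000.00

Profit: AUD 1,491.17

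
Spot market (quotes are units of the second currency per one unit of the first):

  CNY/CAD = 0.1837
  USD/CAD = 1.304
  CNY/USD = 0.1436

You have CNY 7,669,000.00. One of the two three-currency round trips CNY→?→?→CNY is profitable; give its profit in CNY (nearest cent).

Profitable loop is CNY → USD → CAD → CNY:
CNY 7,669,000.00 × 0.1436 = USD 1,101,268.40
USD 1,101,268.40 × 1.304 = CAD 1,436,053.99
CAD 1,436,053.99 ÷ 0.1837 = CNY 7,817,387.01
Profit = CNY 7,817,387.01 − CNY 7,669,000.00

Profit: CNY 148,387.01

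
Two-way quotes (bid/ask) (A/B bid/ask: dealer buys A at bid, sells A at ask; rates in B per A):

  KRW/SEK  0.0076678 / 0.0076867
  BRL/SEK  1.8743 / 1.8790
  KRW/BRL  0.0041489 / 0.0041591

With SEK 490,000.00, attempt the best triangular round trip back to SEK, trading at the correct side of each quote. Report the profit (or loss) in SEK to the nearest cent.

Net profit: SEK 5,710.62

Best loop SEK → KRW → BRL → SEK:
SEK 490,000.00 ÷ 0.0076867 (buy KRW at ask) = KRW 63,746,471
KRW 63,746,471 × 0.0041489 (sell KRW at bid) = BRL 264,477.73
BRL 264,477.73 × 1.8743 (sell BRL at bid) = SEK 495,710.62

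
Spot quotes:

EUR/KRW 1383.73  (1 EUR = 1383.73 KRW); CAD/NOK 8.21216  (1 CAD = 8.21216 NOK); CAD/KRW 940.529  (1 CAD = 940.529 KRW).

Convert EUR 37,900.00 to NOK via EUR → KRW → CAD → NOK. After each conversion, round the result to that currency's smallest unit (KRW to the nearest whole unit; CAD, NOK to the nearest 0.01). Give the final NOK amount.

NOK 457,905.44

EUR 37,900.00 × 1383.73 = KRW 52,443,367
KRW 52,443,367 ÷ 940.529 = CAD 55,759.44
CAD 55,759.44 × 8.21216 = NOK 457,905.44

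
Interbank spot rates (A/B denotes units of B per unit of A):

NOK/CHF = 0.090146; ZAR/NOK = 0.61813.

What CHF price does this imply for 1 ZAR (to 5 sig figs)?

1 ZAR × 0.61813 = 0.61813 NOK
0.61813 NOK × 0.090146 = 0.0557219 CHF

ZAR/CHF = 0.055722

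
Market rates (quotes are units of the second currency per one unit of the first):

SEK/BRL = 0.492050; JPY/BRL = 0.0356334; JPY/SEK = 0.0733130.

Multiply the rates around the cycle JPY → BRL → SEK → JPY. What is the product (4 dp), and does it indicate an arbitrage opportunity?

0.9878 (arbitrage exists)

Around JPY → BRL → SEK → JPY: 1 × 0.0356334 ÷ 0.492050 ÷ 0.0733130 = 0.987795
Product < 1; profitable direction is JPY → SEK → BRL → JPY.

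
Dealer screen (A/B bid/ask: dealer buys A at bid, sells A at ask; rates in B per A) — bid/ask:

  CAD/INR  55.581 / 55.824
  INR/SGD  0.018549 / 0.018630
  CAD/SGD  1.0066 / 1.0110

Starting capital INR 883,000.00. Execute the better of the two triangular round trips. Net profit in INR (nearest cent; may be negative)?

Best loop INR → SGD → CAD → INR:
INR 883,000.00 × 0.018549 (sell INR at bid) = SGD 16,378.77
SGD 16,378.77 ÷ 1.0110 (buy CAD at ask) = CAD 16,200.56
CAD 16,200.56 × 55.581 (sell CAD at bid) = INR 900,443.37

Net profit: INR 17,443.37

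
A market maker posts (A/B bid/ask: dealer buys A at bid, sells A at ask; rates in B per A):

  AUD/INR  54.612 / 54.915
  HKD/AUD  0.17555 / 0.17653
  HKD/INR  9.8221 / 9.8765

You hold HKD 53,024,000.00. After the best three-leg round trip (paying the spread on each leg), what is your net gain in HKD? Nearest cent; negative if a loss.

Best loop HKD → INR → AUD → HKD:
HKD 53,024,000.00 × 9.8221 (sell HKD at bid) = INR 520,807,030.40
INR 520,807,030.40 ÷ 54.915 (buy AUD at ask) = AUD 9,483,875.63
AUD 9,483,875.63 ÷ 0.17653 (buy HKD at ask) = HKD 53,723,874.88

Net profit: HKD 699,874.88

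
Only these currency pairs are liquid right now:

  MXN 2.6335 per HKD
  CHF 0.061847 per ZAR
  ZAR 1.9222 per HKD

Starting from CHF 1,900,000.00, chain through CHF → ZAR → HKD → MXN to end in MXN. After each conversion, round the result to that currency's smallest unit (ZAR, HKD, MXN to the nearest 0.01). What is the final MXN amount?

MXN 42,089,107.08

CHF 1,900,000.00 ÷ 0.061847 = ZAR 30,720,972.72
ZAR 30,720,972.72 ÷ 1.9222 = HKD 15,982,193.69
HKD 15,982,193.69 × 2.6335 = MXN 42,089,107.08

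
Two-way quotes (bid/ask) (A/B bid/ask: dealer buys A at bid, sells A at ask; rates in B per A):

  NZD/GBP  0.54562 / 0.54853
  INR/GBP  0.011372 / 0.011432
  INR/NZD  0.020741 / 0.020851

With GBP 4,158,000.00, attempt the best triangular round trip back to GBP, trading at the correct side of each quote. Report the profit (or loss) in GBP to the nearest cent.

Net result: GBP -23,775.44 (no profitable arbitrage after spreads)

Best loop GBP → NZD → INR → GBP:
GBP 4,158,000.00 ÷ 0.54853 (buy NZD at ask) = NZD 7,580,259.97
NZD 7,580,259.97 ÷ 0.020851 (buy INR at ask) = INR 363,544,192.97
INR 363,544,192.97 × 0.011372 (sell INR at bid) = GBP 4,134,224.56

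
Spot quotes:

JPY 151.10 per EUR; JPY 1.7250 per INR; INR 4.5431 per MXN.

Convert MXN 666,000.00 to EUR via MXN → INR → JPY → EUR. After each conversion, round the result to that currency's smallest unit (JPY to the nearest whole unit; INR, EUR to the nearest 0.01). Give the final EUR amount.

MXN 666,000.00 × 4.5431 = INR 3,025,704.60
INR 3,025,704.60 × 1.7250 = JPY 5,219,340
JPY 5,219,340 ÷ 151.10 = EUR 34,542.29

EUR 34,542.29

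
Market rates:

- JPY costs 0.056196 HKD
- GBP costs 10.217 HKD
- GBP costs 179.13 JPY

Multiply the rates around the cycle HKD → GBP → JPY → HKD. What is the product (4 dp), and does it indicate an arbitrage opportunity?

0.9853 (arbitrage exists)

Around HKD → GBP → JPY → HKD: 1 ÷ 10.217 × 179.13 × 0.056196 = 0.985259
Product < 1; profitable direction is HKD → JPY → GBP → HKD.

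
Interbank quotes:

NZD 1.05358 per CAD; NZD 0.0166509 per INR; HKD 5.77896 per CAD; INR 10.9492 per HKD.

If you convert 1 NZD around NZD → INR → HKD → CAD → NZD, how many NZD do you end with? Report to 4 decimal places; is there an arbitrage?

Around NZD → INR → HKD → CAD → NZD: 1 ÷ 0.0166509 ÷ 10.9492 ÷ 5.77896 × 1.05358 = 0.999995
Product ≈ 1 (deviation 0.001%, within rounding noise).

1.0000 (no arbitrage)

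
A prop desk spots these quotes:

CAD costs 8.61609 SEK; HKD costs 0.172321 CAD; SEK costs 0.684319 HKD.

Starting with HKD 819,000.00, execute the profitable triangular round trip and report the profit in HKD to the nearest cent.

Profitable loop is HKD → CAD → SEK → HKD:
HKD 819,000.00 × 0.172321 = CAD 141,130.90
CAD 141,130.90 × 8.61609 = SEK 1,215,996.53
SEK 1,215,996.53 × 0.684319 = HKD 832,129.53
Profit = HKD 832,129.53 − HKD 819,000.00

Profit: HKD 13,129.53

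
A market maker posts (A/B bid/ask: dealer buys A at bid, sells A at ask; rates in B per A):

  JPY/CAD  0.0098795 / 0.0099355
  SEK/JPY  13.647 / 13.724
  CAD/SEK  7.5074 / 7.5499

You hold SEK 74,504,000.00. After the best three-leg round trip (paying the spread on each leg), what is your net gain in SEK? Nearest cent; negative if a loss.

Best loop SEK → JPY → CAD → SEK:
SEK 74,504,000.00 × 13.647 (sell SEK at bid) = JPY 1,016,756,088
JPY 1,016,756,088 × 0.0098795 (sell JPY at bid) = CAD 10,045,041.77
CAD 10,045,041.77 × 7.5074 (sell CAD at bid) = SEK 75,412,146.59

Net profit: SEK 908,146.59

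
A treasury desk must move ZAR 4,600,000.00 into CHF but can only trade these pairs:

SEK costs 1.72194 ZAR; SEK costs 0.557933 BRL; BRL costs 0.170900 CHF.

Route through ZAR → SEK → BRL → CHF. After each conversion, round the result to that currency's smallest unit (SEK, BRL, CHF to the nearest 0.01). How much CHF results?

CHF 254,720.52

ZAR 4,600,000.00 ÷ 1.72194 = SEK 2,671,405.51
SEK 2,671,405.51 × 0.557933 = BRL 1,490,465.29
BRL 1,490,465.29 × 0.170900 = CHF 254,720.52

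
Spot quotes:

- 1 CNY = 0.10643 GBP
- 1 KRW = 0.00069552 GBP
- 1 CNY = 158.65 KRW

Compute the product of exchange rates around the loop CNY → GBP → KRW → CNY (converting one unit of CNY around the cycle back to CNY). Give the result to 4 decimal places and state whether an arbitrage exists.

0.9645 (arbitrage exists)

Around CNY → GBP → KRW → CNY: 1 × 0.10643 ÷ 0.00069552 ÷ 158.65 = 0.964527
Product < 1; profitable direction is CNY → KRW → GBP → CNY.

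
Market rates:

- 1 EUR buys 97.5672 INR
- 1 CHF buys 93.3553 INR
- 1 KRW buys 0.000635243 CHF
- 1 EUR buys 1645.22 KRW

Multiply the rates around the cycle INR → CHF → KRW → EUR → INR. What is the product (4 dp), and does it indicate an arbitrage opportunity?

1.0000 (no arbitrage)

Around INR → CHF → KRW → EUR → INR: 1 ÷ 93.3553 ÷ 0.000635243 ÷ 1645.22 × 97.5672 = 1.000002
Product ≈ 1 (deviation 0.000%, within rounding noise).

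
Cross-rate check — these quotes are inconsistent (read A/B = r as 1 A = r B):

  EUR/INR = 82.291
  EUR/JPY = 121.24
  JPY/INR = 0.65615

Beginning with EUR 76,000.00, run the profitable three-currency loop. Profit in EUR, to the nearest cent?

Profit: EUR 2,617.07

Profitable loop is EUR → INR → JPY → EUR:
EUR 76,000.00 × 82.291 = INR 6,254,116.00
INR 6,254,116.00 ÷ 0.65615 = JPY 9,531,534
JPY 9,531,534 ÷ 121.24 = EUR 78,617.07
Profit = EUR 78,617.07 − EUR 76,000.00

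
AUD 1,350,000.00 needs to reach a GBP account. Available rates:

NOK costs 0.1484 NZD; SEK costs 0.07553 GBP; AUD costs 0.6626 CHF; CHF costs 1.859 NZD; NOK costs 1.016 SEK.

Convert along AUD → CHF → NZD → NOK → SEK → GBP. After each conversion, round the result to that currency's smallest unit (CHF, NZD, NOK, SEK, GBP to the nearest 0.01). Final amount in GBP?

AUD 1,350,000.00 × 0.6626 = CHF 894,510.00
CHF 894,510.00 × 1.859 = NZD 1,662,894.09
NZD 1,662,894.09 ÷ 0.1484 = NOK 11,205,485.78
NOK 11,205,485.78 × 1.016 = SEK 11,384,773.55
SEK 11,384,773.55 × 0.07553 = GBP 859,891.95

GBP 859,891.95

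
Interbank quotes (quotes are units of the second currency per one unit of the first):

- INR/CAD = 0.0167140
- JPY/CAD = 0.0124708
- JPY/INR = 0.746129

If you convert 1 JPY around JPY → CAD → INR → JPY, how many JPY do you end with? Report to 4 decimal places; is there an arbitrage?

1.0000 (no arbitrage)

Around JPY → CAD → INR → JPY: 1 × 0.0124708 ÷ 0.0167140 ÷ 0.746129 = 1.000000
Product ≈ 1 (deviation 0.000%, within rounding noise).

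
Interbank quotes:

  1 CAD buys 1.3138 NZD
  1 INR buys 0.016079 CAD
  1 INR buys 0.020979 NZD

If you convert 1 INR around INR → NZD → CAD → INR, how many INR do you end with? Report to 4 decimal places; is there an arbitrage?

0.9931 (arbitrage exists)

Around INR → NZD → CAD → INR: 1 × 0.020979 ÷ 1.3138 ÷ 0.016079 = 0.993108
Product < 1; profitable direction is INR → CAD → NZD → INR.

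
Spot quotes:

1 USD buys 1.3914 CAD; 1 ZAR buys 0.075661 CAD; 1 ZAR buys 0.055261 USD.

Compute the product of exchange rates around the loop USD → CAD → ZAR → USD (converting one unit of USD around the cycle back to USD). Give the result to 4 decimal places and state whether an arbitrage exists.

1.0162 (arbitrage exists)

Around USD → CAD → ZAR → USD: 1 × 1.3914 ÷ 0.075661 × 0.055261 = 1.016246
Product > 1; profitable direction is USD → CAD → ZAR → USD.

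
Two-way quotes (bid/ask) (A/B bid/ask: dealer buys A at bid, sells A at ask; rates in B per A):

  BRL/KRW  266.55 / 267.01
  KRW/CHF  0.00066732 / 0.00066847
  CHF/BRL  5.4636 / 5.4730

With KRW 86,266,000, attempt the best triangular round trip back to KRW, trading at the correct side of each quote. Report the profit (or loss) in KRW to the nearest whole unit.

Net profit: KRW 2,042,959

Best loop KRW → BRL → CHF → KRW:
KRW 86,266,000 ÷ 267.01 (buy BRL at ask) = BRL 323,081.53
BRL 323,081.53 ÷ 5.4730 (buy CHF at ask) = CHF 59,031.89
CHF 59,031.89 ÷ 0.00066847 (buy KRW at ask) = KRW 88,308,959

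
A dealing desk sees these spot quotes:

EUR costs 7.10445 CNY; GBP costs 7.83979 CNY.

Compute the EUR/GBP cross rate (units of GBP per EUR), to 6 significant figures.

EUR/GBP = 0.906204

1 EUR × 7.10445 = 7.10445 CNY
7.10445 CNY ÷ 7.83979 = 0.906204 GBP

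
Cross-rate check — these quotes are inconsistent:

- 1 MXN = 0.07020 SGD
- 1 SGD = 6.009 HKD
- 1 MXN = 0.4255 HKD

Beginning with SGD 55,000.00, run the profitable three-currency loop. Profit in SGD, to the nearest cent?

Profitable loop is SGD → MXN → HKD → SGD:
SGD 55,000.00 ÷ 0.07020 = MXN 783,475.78
MXN 783,475.78 × 0.4255 = HKD 333,368.95
HKD 333,368.95 ÷ 6.009 = SGD 55,478.27
Profit = SGD 55,478.27 − SGD 55,000.00

Profit: SGD 478.27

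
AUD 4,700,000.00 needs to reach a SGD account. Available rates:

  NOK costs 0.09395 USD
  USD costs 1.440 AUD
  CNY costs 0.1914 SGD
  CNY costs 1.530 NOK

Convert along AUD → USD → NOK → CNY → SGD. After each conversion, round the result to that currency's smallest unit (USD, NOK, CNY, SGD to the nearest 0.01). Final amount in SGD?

SGD 4,345,993.62

AUD 4,700,000.00 ÷ 1.440 = USD 3,263,888.89
USD 3,263,888.89 ÷ 0.09395 = NOK 34,740,701.33
NOK 34,740,701.33 ÷ 1.530 = CNY 22,706,340.74
CNY 22,706,340.74 × 0.1914 = SGD 4,345,993.62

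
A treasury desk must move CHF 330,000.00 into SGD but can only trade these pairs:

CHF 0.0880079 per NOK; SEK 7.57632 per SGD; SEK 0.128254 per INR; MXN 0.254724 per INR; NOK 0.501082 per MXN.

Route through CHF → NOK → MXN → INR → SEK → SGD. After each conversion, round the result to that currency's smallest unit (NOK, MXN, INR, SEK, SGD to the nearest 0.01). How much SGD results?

SGD 497,308.89

CHF 330,000.00 ÷ 0.0880079 = NOK 3,749,663.38
NOK 3,749,663.38 ÷ 0.501082 = MXN 7,483,133.26
MXN 7,483,133.26 ÷ 0.254724 = INR 29,377,417.36
INR 29,377,417.36 × 0.128254 = SEK 3,767,771.29
SEK 3,767,771.29 ÷ 7.57632 = SGD 497,308.89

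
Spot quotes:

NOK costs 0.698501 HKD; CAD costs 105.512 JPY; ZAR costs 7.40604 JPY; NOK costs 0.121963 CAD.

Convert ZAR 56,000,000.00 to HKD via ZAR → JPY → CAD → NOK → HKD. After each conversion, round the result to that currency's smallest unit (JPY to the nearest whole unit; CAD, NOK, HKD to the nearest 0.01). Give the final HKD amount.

HKD 22,511,848.60

ZAR 56,000,000.00 × 7.40604 = JPY 414,738,240
JPY 414,738,240 ÷ 105.512 = CAD 3,930,721.06
CAD 3,930,721.06 ÷ 0.121963 = NOK 32,228,799.39
NOK 32,228,799.39 × 0.698501 = HKD 22,511,848.60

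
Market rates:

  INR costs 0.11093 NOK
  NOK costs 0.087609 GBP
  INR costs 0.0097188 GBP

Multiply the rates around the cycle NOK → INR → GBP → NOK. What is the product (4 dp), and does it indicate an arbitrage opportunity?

Around NOK → INR → GBP → NOK: 1 ÷ 0.11093 × 0.0097188 ÷ 0.087609 = 1.000034
Product ≈ 1 (deviation 0.003%, within rounding noise).

1.0000 (no arbitrage)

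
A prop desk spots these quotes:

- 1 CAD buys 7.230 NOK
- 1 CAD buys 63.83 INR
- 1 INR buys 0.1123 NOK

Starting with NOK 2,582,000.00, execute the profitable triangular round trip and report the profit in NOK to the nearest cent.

Profitable loop is NOK → INR → CAD → NOK:
NOK 2,582,000.00 ÷ 0.1123 = INR 22,991,985.75
INR 22,991,985.75 ÷ 63.83 = CAD 360,206.58
CAD 360,206.58 × 7.230 = NOK 2,604,293.55
Profit = NOK 2,604,293.55 − NOK 2,582,000.00

Profit: NOK 22,293.55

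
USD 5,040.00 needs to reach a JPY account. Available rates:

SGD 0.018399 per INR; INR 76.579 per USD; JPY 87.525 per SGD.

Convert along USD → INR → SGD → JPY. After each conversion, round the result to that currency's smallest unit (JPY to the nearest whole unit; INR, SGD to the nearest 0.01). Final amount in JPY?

JPY 621,536

USD 5,040.00 × 76.579 = INR 385,958.16
INR 385,958.16 × 0.018399 = SGD 7,101.24
SGD 7,101.24 × 87.525 = JPY 621,536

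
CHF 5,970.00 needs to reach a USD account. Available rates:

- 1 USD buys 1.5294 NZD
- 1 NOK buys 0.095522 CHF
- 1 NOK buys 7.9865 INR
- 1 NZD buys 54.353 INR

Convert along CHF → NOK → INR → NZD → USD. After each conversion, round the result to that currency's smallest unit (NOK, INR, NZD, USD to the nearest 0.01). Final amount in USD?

USD 6,004.58

CHF 5,970.00 ÷ 0.095522 = NOK 62,498.69
NOK 62,498.69 × 7.9865 = INR 499,145.79
INR 499,145.79 ÷ 54.353 = NZD 9,183.41
NZD 9,183.41 ÷ 1.5294 = USD 6,004.58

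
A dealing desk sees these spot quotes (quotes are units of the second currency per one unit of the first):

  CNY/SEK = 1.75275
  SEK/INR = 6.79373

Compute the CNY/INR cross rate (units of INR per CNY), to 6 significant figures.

1 CNY × 1.75275 = 1.75275 SEK
1.75275 SEK × 6.79373 = 11.9077 INR

CNY/INR = 11.9077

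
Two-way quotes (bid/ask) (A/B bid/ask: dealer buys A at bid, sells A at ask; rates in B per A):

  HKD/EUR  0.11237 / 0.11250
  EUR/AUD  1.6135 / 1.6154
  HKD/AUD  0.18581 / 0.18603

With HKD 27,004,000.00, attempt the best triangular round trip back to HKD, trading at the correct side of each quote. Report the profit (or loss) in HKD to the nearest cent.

Net profit: HKD 605,883.98

Best loop HKD → AUD → EUR → HKD:
HKD 27,004,000.00 × 0.18581 (sell HKD at bid) = AUD 5,017,613.24
AUD 5,017,613.24 ÷ 1.6154 (buy EUR at ask) = EUR 3,106,111.95
EUR 3,106,111.95 ÷ 0.11250 (buy HKD at ask) = HKD 27,609,883.98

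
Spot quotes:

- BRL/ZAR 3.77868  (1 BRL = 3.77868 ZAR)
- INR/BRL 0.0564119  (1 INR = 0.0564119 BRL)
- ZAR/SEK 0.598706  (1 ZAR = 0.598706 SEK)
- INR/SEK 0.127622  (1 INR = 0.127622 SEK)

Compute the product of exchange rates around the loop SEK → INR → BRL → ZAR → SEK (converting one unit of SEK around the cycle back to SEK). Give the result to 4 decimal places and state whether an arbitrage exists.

Around SEK → INR → BRL → ZAR → SEK: 1 ÷ 0.127622 × 0.0564119 × 3.77868 × 0.598706 = 0.999997
Product ≈ 1 (deviation 0.000%, within rounding noise).

1.0000 (no arbitrage)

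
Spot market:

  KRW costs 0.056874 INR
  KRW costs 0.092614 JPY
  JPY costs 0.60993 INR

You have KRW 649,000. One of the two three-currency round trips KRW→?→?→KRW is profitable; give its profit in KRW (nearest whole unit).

Profitable loop is KRW → INR → JPY → KRW:
KRW 649,000 × 0.056874 = INR 36,911.23
INR 36,911.23 ÷ 0.60993 = JPY 60,517
JPY 60,517 ÷ 0.092614 = KRW 653,434
Profit = KRW 653,434 − KRW 649,000

Profit: KRW 4,434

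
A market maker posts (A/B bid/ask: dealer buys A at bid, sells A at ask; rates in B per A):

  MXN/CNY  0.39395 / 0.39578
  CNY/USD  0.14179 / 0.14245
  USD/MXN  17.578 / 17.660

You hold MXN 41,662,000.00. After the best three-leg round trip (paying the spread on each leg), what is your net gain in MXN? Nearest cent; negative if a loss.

Best loop MXN → USD → CNY → MXN:
MXN 41,662,000.00 ÷ 17.660 (buy USD at ask) = USD 2,359,116.65
USD 2,359,116.65 ÷ 0.14245 (buy CNY at ask) = CNY 16,561,015.43
CNY 16,561,015.43 ÷ 0.39578 (buy MXN at ask) = MXN 41,843,992.69

Net profit: MXN 181,992.69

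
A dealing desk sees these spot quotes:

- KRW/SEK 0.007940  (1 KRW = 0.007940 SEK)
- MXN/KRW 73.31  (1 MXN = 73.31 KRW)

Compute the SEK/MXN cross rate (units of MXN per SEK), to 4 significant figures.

1 SEK ÷ 0.007940 = 125.945 KRW
125.945 KRW ÷ 73.31 = 1.71797 MXN

SEK/MXN = 1.718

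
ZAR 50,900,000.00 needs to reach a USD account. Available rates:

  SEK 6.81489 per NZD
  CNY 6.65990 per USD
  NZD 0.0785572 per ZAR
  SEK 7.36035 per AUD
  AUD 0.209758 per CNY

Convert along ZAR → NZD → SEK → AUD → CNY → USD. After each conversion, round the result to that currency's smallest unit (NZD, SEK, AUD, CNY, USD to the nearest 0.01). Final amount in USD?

ZAR 50,900,000.00 × 0.0785572 = NZD 3,998,561.48
NZD 3,998,561.48 × 6.81489 = SEK 27,249,756.64
SEK 27,249,756.64 ÷ 7.36035 = AUD 3,702,236.53
AUD 3,702,236.53 ÷ 0.209758 = CNY 17,650,037.33
CNY 17,650,037.33 ÷ 6.65990 = USD 2,650,195.55

USD 2,650,195.55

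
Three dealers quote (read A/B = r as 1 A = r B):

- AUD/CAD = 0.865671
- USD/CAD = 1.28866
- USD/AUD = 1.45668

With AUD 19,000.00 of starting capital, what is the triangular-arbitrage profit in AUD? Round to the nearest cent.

Profitable loop is AUD → USD → CAD → AUD:
AUD 19,000.00 ÷ 1.45668 = USD 13,043.36
USD 13,043.36 × 1.28866 = CAD 16,808.45
CAD 16,808.45 ÷ 0.865671 = AUD 19,416.68
Profit = AUD 19,416.68 − AUD 19,000.00

Profit: AUD 416.68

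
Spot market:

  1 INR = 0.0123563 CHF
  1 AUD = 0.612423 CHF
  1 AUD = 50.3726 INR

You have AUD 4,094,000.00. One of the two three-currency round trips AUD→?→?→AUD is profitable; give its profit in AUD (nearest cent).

Profitable loop is AUD → INR → CHF → AUD:
AUD 4,094,000.00 × 50.3726 = INR 206,225,424.40
INR 206,225,424.40 × 0.0123563 = CHF 2,548,183.21
CHF 2,548,183.21 ÷ 0.612423 = AUD 4,160,822.20
Profit = AUD 4,160,822.20 − AUD 4,094,000.00

Profit: AUD 66,822.20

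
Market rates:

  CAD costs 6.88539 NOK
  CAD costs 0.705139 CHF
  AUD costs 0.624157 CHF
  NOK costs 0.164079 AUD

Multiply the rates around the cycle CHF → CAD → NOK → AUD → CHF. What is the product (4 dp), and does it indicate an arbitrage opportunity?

1.0000 (no arbitrage)

Around CHF → CAD → NOK → AUD → CHF: 1 ÷ 0.705139 × 6.88539 × 0.164079 × 0.624157 = 1.000002
Product ≈ 1 (deviation 0.000%, within rounding noise).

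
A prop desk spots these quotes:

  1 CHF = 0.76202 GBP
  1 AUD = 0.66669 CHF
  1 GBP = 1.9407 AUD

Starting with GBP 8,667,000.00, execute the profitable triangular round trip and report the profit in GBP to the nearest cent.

Profit: GBP 123,631.60

Profitable loop is GBP → CHF → AUD → GBP:
GBP 8,667,000.00 ÷ 0.76202 = CHF 11,373,717.23
CHF 11,373,717.23 ÷ 0.66669 = AUD 17,059,978.74
AUD 17,059,978.74 ÷ 1.9407 = GBP 8,790,631.60
Profit = GBP 8,790,631.60 − GBP 8,667,000.00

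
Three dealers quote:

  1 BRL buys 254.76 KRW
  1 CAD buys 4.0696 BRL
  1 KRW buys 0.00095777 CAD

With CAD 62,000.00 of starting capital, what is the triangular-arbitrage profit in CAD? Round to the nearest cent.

Profitable loop is CAD → KRW → BRL → CAD:
CAD 62,000.00 ÷ 0.00095777 = KRW 64,733,704
KRW 64,733,704 ÷ 254.76 = BRL 254,096.81
BRL 254,096.81 ÷ 4.0696 = CAD 62,437.79
Profit = CAD 62,437.79 − CAD 62,000.00

Profit: CAD 437.79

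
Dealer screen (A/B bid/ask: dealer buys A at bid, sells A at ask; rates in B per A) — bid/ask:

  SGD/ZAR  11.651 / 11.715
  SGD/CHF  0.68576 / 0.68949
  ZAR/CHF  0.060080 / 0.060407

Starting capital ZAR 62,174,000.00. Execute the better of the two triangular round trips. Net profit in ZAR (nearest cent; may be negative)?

Best loop ZAR → CHF → SGD → ZAR:
ZAR 62,174,000.00 × 0.060080 (sell ZAR at bid) = CHF 3,735,413.92
CHF 3,735,413.92 ÷ 0.68949 (buy SGD at ask) = SGD 5,417,647.71
SGD 5,417,647.71 × 11.651 (sell SGD at bid) = ZAR 63,121,013.48

Net profit: ZAR 947,013.48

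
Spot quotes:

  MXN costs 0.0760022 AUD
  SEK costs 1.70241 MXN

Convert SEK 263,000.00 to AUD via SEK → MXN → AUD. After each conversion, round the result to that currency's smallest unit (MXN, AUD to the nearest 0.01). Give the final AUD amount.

SEK 263,000.00 × 1.70241 = MXN 447,733.83
MXN 447,733.83 × 0.0760022 = AUD 34,028.76

AUD 34,028.76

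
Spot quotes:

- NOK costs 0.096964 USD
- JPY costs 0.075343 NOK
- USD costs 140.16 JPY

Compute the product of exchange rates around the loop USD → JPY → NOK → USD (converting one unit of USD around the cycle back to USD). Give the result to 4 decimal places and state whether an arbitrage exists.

1.0239 (arbitrage exists)

Around USD → JPY → NOK → USD: 1 × 140.16 × 0.075343 × 0.096964 = 1.023947
Product > 1; profitable direction is USD → JPY → NOK → USD.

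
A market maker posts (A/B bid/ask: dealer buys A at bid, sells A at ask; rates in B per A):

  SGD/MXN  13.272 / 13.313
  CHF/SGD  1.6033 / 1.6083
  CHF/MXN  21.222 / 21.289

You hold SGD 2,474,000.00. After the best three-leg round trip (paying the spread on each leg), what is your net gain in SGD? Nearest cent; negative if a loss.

Best loop SGD → MXN → CHF → SGD:
SGD 2,474,000.00 × 13.272 (sell SGD at bid) = MXN 32,834,928.00
MXN 32,834,928.00 ÷ 21.289 (buy CHF at ask) = CHF 1,542,342.43
CHF 1,542,342.43 × 1.6033 (sell CHF at bid) = SGD 2,472,837.62

Net result: SGD -1,162.38 (no profitable arbitrage after spreads)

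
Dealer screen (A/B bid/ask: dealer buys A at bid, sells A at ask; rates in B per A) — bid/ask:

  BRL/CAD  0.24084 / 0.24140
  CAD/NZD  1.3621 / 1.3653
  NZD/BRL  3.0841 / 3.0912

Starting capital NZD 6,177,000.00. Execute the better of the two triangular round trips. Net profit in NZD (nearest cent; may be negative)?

Net profit: NZD 72,476.86

Best loop NZD → BRL → CAD → NZD:
NZD 6,177,000.00 × 3.0841 (sell NZD at bid) = BRL 19,050,485.70
BRL 19,050,485.70 × 0.24084 (sell BRL at bid) = CAD 4,588,118.98
CAD 4,588,118.98 × 1.3621 (sell CAD at bid) = NZD 6,249,476.86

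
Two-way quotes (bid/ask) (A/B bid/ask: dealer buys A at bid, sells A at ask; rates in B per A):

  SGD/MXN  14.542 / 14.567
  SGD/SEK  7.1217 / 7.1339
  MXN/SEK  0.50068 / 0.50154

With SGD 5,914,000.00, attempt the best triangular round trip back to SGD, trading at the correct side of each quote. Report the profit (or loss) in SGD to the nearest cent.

Best loop SGD → MXN → SEK → SGD:
SGD 5,914,000.00 × 14.542 (sell SGD at bid) = MXN 86,001,388.00
MXN 86,001,388.00 × 0.50068 (sell MXN at bid) = SEK 43,059,174.94
SEK 43,059,174.94 ÷ 7.1339 (buy SGD at ask) = SGD 6,035,853.45

Net profit: SGD 121,853.45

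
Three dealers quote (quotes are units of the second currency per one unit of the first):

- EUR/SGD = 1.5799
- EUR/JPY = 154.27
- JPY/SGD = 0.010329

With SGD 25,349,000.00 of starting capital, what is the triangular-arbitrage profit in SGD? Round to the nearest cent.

Profit: SGD 217,483.00

Profitable loop is SGD → EUR → JPY → SGD:
SGD 25,349,000.00 ÷ 1.5799 = EUR 16,044,686.37
EUR 16,044,686.37 × 154.27 = JPY 2,475,213,767
JPY 2,475,213,767 × 0.010329 = SGD 25,566,483.00
Profit = SGD 25,566,483.00 − SGD 25,349,000.00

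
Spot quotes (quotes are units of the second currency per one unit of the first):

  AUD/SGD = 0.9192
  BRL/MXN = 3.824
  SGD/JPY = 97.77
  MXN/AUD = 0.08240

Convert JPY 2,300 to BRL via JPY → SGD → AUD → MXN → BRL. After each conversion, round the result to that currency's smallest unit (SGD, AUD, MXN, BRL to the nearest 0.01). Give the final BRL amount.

BRL 81.21

JPY 2,300 ÷ 97.77 = SGD 23.52
SGD 23.52 ÷ 0.9192 = AUD 25.59
AUD 25.59 ÷ 0.08240 = MXN 310.56
MXN 310.56 ÷ 3.824 = BRL 81.21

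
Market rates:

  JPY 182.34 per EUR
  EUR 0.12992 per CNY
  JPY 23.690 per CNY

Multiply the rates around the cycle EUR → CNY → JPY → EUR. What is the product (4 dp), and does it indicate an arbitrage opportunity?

Around EUR → CNY → JPY → EUR: 1 ÷ 0.12992 × 23.690 ÷ 182.34 = 1.000016
Product ≈ 1 (deviation 0.002%, within rounding noise).

1.0000 (no arbitrage)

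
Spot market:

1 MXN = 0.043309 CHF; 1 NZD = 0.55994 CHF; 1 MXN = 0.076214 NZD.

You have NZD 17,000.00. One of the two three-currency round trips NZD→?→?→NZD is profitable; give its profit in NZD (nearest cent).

Profitable loop is NZD → MXN → CHF → NZD:
NZD 17,000.00 ÷ 0.076214 = MXN 223,056.13
MXN 223,056.13 × 0.043309 = CHF 9,660.34
CHF 9,660.34 ÷ 0.55994 = NZD 17,252.45
Profit = NZD 17,252.45 − NZD 17,000.00

Profit: NZD 252.45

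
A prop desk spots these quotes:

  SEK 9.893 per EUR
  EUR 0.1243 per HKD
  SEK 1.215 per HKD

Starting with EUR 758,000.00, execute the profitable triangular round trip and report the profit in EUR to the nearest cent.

Profitable loop is EUR → SEK → HKD → EUR:
EUR 758,000.00 × 9.893 = SEK 7,498,894.00
SEK 7,498,894.00 ÷ 1.215 = HKD 6,171,929.22
HKD 6,171,929.22 × 0.1243 = EUR 767,170.80
Profit = EUR 767,170.80 − EUR 758,000.00

Profit: EUR 9,170.80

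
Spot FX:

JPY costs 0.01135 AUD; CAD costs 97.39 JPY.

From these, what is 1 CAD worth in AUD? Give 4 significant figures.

1 CAD × 97.39 = 97.39 JPY
97.39 JPY × 0.01135 = 1.10538 AUD

CAD/AUD = 1.105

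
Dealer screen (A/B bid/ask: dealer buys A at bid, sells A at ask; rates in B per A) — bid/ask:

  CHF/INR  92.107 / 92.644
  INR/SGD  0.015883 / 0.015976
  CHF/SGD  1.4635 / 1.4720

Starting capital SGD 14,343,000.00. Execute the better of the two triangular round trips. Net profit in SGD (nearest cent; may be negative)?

Best loop SGD → CHF → INR → SGD:
SGD 14,343,000.00 ÷ 1.4720 (buy CHF at ask) = CHF 9,743,885.87
CHF 9,743,885.87 × 92.107 (sell CHF at bid) = INR 897,480,095.79
INR 897,480,095.79 × 0.015883 (sell INR at bid) = SGD 14,254,676.36

Net result: SGD -88,323.64 (no profitable arbitrage after spreads)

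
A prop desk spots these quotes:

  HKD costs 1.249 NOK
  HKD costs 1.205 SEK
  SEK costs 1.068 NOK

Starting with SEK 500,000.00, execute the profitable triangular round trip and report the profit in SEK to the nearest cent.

Profitable loop is SEK → NOK → HKD → SEK:
SEK 500,000.00 × 1.068 = NOK 534,000.00
NOK 534,000.00 ÷ 1.249 = HKD 427,542.03
HKD 427,542.03 × 1.205 = SEK 515,188.15
Profit = SEK 515,188.15 − SEK 500,000.00

Profit: SEK 15,188.15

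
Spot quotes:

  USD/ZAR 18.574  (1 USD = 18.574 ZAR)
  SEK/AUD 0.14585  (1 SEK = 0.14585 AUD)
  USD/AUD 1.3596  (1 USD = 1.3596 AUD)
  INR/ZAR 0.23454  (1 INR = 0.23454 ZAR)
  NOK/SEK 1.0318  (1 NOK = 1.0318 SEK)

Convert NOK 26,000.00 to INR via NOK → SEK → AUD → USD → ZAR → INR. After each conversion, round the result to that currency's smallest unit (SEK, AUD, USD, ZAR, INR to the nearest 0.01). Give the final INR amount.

NOK 26,000.00 × 1.0318 = SEK 26,826.80
SEK 26,826.80 × 0.14585 = AUD 3,912.69
AUD 3,912.69 ÷ 1.3596 = USD 2,877.82
USD 2,877.82 × 18.574 = ZAR 53,452.63
ZAR 53,452.63 ÷ 0.23454 = INR 227,904.11

INR 227,904.11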